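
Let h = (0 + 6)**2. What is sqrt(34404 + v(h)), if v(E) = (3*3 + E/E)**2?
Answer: 2*sqrt(8626) ≈ 185.75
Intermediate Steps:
h = 36 (h = 6**2 = 36)
v(E) = 100 (v(E) = (9 + 1)**2 = 10**2 = 100)
sqrt(34404 + v(h)) = sqrt(34404 + 100) = sqrt(34504) = 2*sqrt(8626)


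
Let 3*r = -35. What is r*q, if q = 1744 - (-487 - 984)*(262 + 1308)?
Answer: -80892490/3 ≈ -2.6964e+7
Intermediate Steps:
r = -35/3 (r = (⅓)*(-35) = -35/3 ≈ -11.667)
q = 2311214 (q = 1744 - (-1471)*1570 = 1744 - 1*(-2309470) = 1744 + 2309470 = 2311214)
r*q = -35/3*2311214 = -80892490/3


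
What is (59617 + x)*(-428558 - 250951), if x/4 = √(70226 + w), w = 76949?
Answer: -40510288053 - 394115220*√7 ≈ -4.1553e+10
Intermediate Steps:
x = 580*√7 (x = 4*√(70226 + 76949) = 4*√147175 = 4*(145*√7) = 580*√7 ≈ 1534.5)
(59617 + x)*(-428558 - 250951) = (59617 + 580*√7)*(-428558 - 250951) = (59617 + 580*√7)*(-679509) = -40510288053 - 394115220*√7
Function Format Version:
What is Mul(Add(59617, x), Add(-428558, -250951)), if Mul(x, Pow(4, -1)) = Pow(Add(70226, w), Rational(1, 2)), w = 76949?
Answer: Add(-40510288053, Mul(-394115220, Pow(7, Rational(1, 2)))) ≈ -4.1553e+10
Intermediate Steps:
x = Mul(580, Pow(7, Rational(1, 2))) (x = Mul(4, Pow(Add(70226, 76949), Rational(1, 2))) = Mul(4, Pow(147175, Rational(1, 2))) = Mul(4, Mul(145, Pow(7, Rational(1, 2)))) = Mul(580, Pow(7, Rational(1, 2))) ≈ 1534.5)
Mul(Add(59617, x), Add(-428558, -250951)) = Mul(Add(59617, Mul(580, Pow(7, Rational(1, 2)))), Add(-428558, -250951)) = Mul(Add(59617, Mul(580, Pow(7, Rational(1, 2)))), -679509) = Add(-40510288053, Mul(-394115220, Pow(7, Rational(1, 2))))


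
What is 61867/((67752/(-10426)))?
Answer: -322512671/33876 ≈ -9520.4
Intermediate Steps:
61867/((67752/(-10426))) = 61867/((67752*(-1/10426))) = 61867/(-33876/5213) = 61867*(-5213/33876) = -322512671/33876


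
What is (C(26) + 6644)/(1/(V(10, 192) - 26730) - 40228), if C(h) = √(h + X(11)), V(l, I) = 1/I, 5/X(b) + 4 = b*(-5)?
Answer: -8524516099/51614123111 - 5132159*√90211/12180933054196 ≈ -0.16529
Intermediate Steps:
X(b) = 5/(-4 - 5*b) (X(b) = 5/(-4 + b*(-5)) = 5/(-4 - 5*b))
C(h) = √(-5/59 + h) (C(h) = √(h - 5/(4 + 5*11)) = √(h - 5/(4 + 55)) = √(h - 5/59) = √(-5/59 + h))
(C(26) + 6644)/(1/(V(10, 192) - 26730) - 40228) = (√(-295 + 3481*26)/59 + 6644)/(1/(1/192 - 26730) - 40228) = (√(-295 + 90506)/59 + 6644)/(1/(1/192 - 26730) - 40228) = (√90211/59 + 6644)/(1/(-5132159/192) - 40228) = (6644 + √90211/59)/(-192/5132159 - 40228) = (6644 + √90211/59)/(-206456492444/5132159) = (6644 + √90211/59)*(-5132159/206456492444) = -8524516099/51614123111 - 5132159*√90211/12180933054196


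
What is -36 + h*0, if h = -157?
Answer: -36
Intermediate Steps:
-36 + h*0 = -36 - 157*0 = -36 + 0 = -36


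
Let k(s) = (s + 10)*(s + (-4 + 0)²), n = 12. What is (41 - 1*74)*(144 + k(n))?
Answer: -25080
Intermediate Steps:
k(s) = (10 + s)*(16 + s) (k(s) = (10 + s)*(s + (-4)²) = (10 + s)*(s + 16) = (10 + s)*(16 + s))
(41 - 1*74)*(144 + k(n)) = (41 - 1*74)*(144 + (160 + 12² + 26*12)) = (41 - 74)*(144 + (160 + 144 + 312)) = -33*(144 + 616) = -33*760 = -25080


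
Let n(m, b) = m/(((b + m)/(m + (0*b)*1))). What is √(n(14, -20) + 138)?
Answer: 2*√237/3 ≈ 10.263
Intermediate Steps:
n(m, b) = m²/(b + m) (n(m, b) = m/(((b + m)/(m + 0*1))) = m/(((b + m)/(m + 0))) = m/(((b + m)/m)) = m*(m/(b + m)) = m²/(b + m))
√(n(14, -20) + 138) = √(14²/(-20 + 14) + 138) = √(196/(-6) + 138) = √(196*(-⅙) + 138) = √(-98/3 + 138) = √(316/3) = 2*√237/3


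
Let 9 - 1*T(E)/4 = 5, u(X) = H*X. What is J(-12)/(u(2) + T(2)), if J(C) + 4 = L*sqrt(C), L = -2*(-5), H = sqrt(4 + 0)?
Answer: -1/5 + I*sqrt(3) ≈ -0.2 + 1.732*I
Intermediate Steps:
H = 2 (H = sqrt(4) = 2)
u(X) = 2*X
T(E) = 16 (T(E) = 36 - 4*5 = 36 - 20 = 16)
L = 10
J(C) = -4 + 10*sqrt(C)
J(-12)/(u(2) + T(2)) = (-4 + 10*sqrt(-12))/(2*2 + 16) = (-4 + 10*(2*I*sqrt(3)))/(4 + 16) = (-4 + 20*I*sqrt(3))/20 = (-4 + 20*I*sqrt(3))*(1/20) = -1/5 + I*sqrt(3)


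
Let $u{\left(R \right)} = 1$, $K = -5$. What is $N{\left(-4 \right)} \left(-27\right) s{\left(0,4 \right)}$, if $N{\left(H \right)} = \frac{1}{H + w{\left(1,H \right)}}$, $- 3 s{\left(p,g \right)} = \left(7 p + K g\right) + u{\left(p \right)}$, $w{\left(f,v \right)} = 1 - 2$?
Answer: $\frac{171}{5} \approx 34.2$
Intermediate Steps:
$w{\left(f,v \right)} = -1$ ($w{\left(f,v \right)} = 1 - 2 = -1$)
$s{\left(p,g \right)} = - \frac{1}{3} - \frac{7 p}{3} + \frac{5 g}{3}$ ($s{\left(p,g \right)} = - \frac{\left(7 p - 5 g\right) + 1}{3} = - \frac{\left(- 5 g + 7 p\right) + 1}{3} = - \frac{1 - 5 g + 7 p}{3} = - \frac{1}{3} - \frac{7 p}{3} + \frac{5 g}{3}$)
$N{\left(H \right)} = \frac{1}{-1 + H}$ ($N{\left(H \right)} = \frac{1}{H - 1} = \frac{1}{-1 + H}$)
$N{\left(-4 \right)} \left(-27\right) s{\left(0,4 \right)} = \frac{1}{-1 - 4} \left(-27\right) \left(- \frac{1}{3} - 0 + \frac{5}{3} \cdot 4\right) = \frac{1}{-5} \left(-27\right) \left(- \frac{1}{3} + 0 + \frac{20}{3}\right) = \left(- \frac{1}{5}\right) \left(-27\right) \frac{19}{3} = \frac{27}{5} \cdot \frac{19}{3} = \frac{171}{5}$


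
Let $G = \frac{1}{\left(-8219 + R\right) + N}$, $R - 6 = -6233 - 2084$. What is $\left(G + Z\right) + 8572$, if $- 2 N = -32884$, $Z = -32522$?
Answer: $- \frac{2107601}{88} \approx -23950.0$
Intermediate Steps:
$R = -8311$ ($R = 6 - 8317 = -8311$)
$N = 16442$ ($N = \left(- \frac{1}{2}\right) \left(-32884\right) = 16442$)
$G = - \frac{1}{88}$ ($G = \frac{1}{\left(-8219 - 8311\right) + 16442} = \frac{1}{-16530 + 16442} = \frac{1}{-88} = - \frac{1}{88} \approx -0.011364$)
$\left(G + Z\right) + 8572 = \left(- \frac{1}{88} - 32522\right) + 8572 = - \frac{2861937}{88} + 8572 = - \frac{2107601}{88}$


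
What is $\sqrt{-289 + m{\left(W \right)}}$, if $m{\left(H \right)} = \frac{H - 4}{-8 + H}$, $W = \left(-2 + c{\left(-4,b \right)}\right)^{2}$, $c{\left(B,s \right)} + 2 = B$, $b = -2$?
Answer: $\frac{i \sqrt{56434}}{14} \approx 16.968 i$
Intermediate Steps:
$c{\left(B,s \right)} = -2 + B$
$W = 64$ ($W = \left(-2 - 6\right)^{2} = \left(-8\right)^{2} = 64$)
$m{\left(H \right)} = \frac{-4 + H}{-8 + H}$
$\sqrt{-289 + m{\left(W \right)}} = \sqrt{-289 + \frac{-4 + 64}{-8 + 64}} = \sqrt{-289 + \frac{1}{56} \cdot 60} = \sqrt{-289 + \frac{15}{14}} = \sqrt{- \frac{4031}{14}} = \frac{i \sqrt{56434}}{14}$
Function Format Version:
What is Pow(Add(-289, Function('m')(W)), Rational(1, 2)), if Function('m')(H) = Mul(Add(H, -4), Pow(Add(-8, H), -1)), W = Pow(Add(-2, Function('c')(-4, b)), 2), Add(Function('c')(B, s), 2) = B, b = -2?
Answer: Mul(Rational(1, 14), I, Pow(56434, Rational(1, 2))) ≈ Mul(16.968, I)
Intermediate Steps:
Function('c')(B, s) = Add(-2, B)
W = 64 (W = Pow(Add(-2, Add(-2, -4)), 2) = Pow(Add(-2, -6), 2) = Pow(-8, 2) = 64)
Function('m')(H) = Mul(Pow(Add(-8, H), -1), Add(-4, H)) (Function('m')(H) = Mul(Add(-4, H), Pow(Add(-8, H), -1)) = Mul(Pow(Add(-8, H), -1), Add(-4, H)))
Pow(Add(-289, Function('m')(W)), Rational(1, 2)) = Pow(Add(-289, Mul(Pow(Add(-8, 64), -1), Add(-4, 64))), Rational(1, 2)) = Pow(Add(-289, Mul(Pow(56, -1), 60)), Rational(1, 2)) = Pow(Add(-289, Mul(Rational(1, 56), 60)), Rational(1, 2)) = Pow(Add(-289, Rational(15, 14)), Rational(1, 2)) = Pow(Rational(-4031, 14), Rational(1, 2)) = Mul(Rational(1, 14), I, Pow(56434, Rational(1, 2)))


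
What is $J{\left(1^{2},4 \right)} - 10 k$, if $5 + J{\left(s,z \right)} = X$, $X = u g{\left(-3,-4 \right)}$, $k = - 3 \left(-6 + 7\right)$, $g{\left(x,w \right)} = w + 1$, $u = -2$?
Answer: $31$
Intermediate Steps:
$g{\left(x,w \right)} = 1 + w$
$k = -3$ ($k = \left(-3\right) 1 = -3$)
$X = 6$ ($X = - 2 \left(1 - 4\right) = \left(-2\right) \left(-3\right) = 6$)
$J{\left(s,z \right)} = 1$ ($J{\left(s,z \right)} = -5 + 6 = 1$)
$J{\left(1^{2},4 \right)} - 10 k = 1 - -30 = 1 + 30 = 31$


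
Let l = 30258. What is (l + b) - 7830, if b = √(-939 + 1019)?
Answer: 22428 + 4*√5 ≈ 22437.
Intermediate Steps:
b = 4*√5 (b = √80 = 4*√5 ≈ 8.9443)
(l + b) - 7830 = (30258 + 4*√5) - 7830 = 22428 + 4*√5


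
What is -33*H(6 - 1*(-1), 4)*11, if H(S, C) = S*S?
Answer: -17787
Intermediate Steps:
H(S, C) = S**2
-33*H(6 - 1*(-1), 4)*11 = -33*(6 - 1*(-1))**2*11 = -33*(6 + 1)**2*11 = -33*7**2*11 = -33*49*11 = -1617*11 = -17787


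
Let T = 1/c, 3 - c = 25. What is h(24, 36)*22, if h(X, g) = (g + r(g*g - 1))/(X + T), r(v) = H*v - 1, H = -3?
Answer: -1863400/527 ≈ -3535.9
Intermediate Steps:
c = -22 (c = 3 - 1*25 = 3 - 25 = -22)
r(v) = -1 - 3*v (r(v) = -3*v - 1 = -1 - 3*v)
T = -1/22 (T = 1/(-22) = -1/22 ≈ -0.045455)
h(X, g) = (2 + g - 3*g²)/(-1/22 + X) (h(X, g) = (g + (-1 - 3*(g*g - 1)))/(X - 1/22) = (g + (-1 - 3*(g² - 1)))/(-1/22 + X) = (g + (-1 - 3*(-1 + g²)))/(-1/22 + X) = (g + (-1 + (3 - 3*g²)))/(-1/22 + X) = (g + (2 - 3*g²))/(-1/22 + X) = (2 + g - 3*g²)/(-1/22 + X))
h(24, 36)*22 = (22*(2 + 36 - 3*36²)/(-1 + 22*24))*22 = (22*(2 + 36 - 3*1296)/(-1 + 528))*22 = (22*(2 + 36 - 3888)/527)*22 = (22*(1/527)*(-3850))*22 = -84700/527*22 = -1863400/527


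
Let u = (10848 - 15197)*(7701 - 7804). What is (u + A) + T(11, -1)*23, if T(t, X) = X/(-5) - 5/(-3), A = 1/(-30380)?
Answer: 40829802521/91140 ≈ 4.4799e+5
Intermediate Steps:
A = -1/30380 ≈ -3.2916e-5
u = 447947 (u = -4349*(-103) = 447947)
T(t, X) = 5/3 - X/5 (T(t, X) = X*(-⅕) - 5*(-⅓) = -X/5 + 5/3 = 5/3 - X/5)
(u + A) + T(11, -1)*23 = (447947 - 1/30380) + (5/3 - ⅕*(-1))*23 = 13608629859/30380 + (5/3 + ⅕)*23 = 13608629859/30380 + (28/15)*23 = 13608629859/30380 + 644/15 = 40829802521/91140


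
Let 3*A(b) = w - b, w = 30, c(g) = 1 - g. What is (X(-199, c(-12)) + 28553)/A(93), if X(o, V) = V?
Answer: -9522/7 ≈ -1360.3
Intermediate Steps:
A(b) = 10 - b/3 (A(b) = (30 - b)/3 = 10 - b/3)
(X(-199, c(-12)) + 28553)/A(93) = ((1 - 1*(-12)) + 28553)/(10 - 1/3*93) = ((1 + 12) + 28553)/(10 - 31) = (13 + 28553)/(-21) = 28566*(-1/21) = -9522/7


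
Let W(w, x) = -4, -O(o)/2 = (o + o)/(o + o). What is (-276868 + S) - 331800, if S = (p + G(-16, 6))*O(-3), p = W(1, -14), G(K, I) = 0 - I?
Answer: -608648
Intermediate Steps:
O(o) = -2 (O(o) = -2*(o + o)/(o + o) = -2*2*o/(2*o) = -2*2*o*1/(2*o) = -2*1 = -2)
G(K, I) = -I
p = -4
S = 20 (S = (-4 - 1*6)*(-2) = (-4 - 6)*(-2) = -10*(-2) = 20)
(-276868 + S) - 331800 = (-276868 + 20) - 331800 = -276848 - 331800 = -608648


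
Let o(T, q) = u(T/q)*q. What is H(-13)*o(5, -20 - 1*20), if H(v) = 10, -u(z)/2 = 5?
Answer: 4000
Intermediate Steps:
u(z) = -10 (u(z) = -2*5 = -10)
o(T, q) = -10*q
H(-13)*o(5, -20 - 1*20) = 10*(-10*(-20 - 1*20)) = 10*(-10*(-20 - 20)) = 10*(-10*(-40)) = 10*400 = 4000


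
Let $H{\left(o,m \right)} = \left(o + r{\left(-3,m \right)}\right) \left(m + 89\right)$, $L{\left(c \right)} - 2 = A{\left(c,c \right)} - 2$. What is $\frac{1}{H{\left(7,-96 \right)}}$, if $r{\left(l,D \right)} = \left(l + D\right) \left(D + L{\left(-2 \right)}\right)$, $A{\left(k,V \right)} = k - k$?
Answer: $- \frac{1}{66577} \approx -1.502 \cdot 10^{-5}$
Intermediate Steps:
$A{\left(k,V \right)} = 0$
$L{\left(c \right)} = 0$ ($L{\left(c \right)} = 2 + \left(0 - 2\right) = 2 - 2 = 0$)
$r{\left(l,D \right)} = D \left(D + l\right)$ ($r{\left(l,D \right)} = \left(l + D\right) \left(D + 0\right) = \left(D + l\right) D = D \left(D + l\right)$)
$H{\left(o,m \right)} = \left(89 + m\right) \left(o + m \left(-3 + m\right)\right)$ ($H{\left(o,m \right)} = \left(o + m \left(m - 3\right)\right) \left(m + 89\right) = \left(o + m \left(-3 + m\right)\right) \left(89 + m\right) = \left(89 + m\right) \left(o + m \left(-3 + m\right)\right)$)
$\frac{1}{H{\left(7,-96 \right)}} = \frac{1}{\left(-96\right)^{3} - -25632 + 86 \left(-96\right)^{2} + 89 \cdot 7 - 672} = \frac{1}{-884736 + 25632 + 86 \cdot 9216 + 623 - 672} = \frac{1}{-884736 + 25632 + 792576 + 623 - 672} = \frac{1}{-66577} = - \frac{1}{66577}$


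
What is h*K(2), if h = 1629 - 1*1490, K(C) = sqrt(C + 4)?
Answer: 139*sqrt(6) ≈ 340.48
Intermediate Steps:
K(C) = sqrt(4 + C)
h = 139 (h = 1629 - 1490 = 139)
h*K(2) = 139*sqrt(4 + 2) = 139*sqrt(6)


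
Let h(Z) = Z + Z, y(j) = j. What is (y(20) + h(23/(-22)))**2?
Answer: 38809/121 ≈ 320.74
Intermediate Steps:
h(Z) = 2*Z
(y(20) + h(23/(-22)))**2 = (20 + 2*(23/(-22)))**2 = (20 + 2*(23*(-1/22)))**2 = (20 + 2*(-23/22))**2 = (20 - 23/11)**2 = (197/11)**2 = 38809/121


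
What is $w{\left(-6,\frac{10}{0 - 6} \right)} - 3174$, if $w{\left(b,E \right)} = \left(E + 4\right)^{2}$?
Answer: $- \frac{28517}{9} \approx -3168.6$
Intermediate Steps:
$w{\left(b,E \right)} = \left(4 + E\right)^{2}$
$w{\left(-6,\frac{10}{0 - 6} \right)} - 3174 = \left(4 + \frac{10}{0 - 6}\right)^{2} - 3174 = \left(4 + \frac{10}{-6}\right)^{2} - 3174 = \left(4 + 10 \left(- \frac{1}{6}\right)\right)^{2} - 3174 = \left(4 - \frac{5}{3}\right)^{2} - 3174 = \left(\frac{7}{3}\right)^{2} - 3174 = \frac{49}{9} - 3174 = - \frac{28517}{9}$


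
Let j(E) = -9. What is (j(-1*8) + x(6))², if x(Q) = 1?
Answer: 64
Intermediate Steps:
(j(-1*8) + x(6))² = (-9 + 1)² = (-8)² = 64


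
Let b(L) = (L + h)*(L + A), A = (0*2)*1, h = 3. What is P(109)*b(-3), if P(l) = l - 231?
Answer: 0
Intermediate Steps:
A = 0 (A = 0*1 = 0)
P(l) = -231 + l
b(L) = L*(3 + L) (b(L) = (L + 3)*(L + 0) = (3 + L)*L = L*(3 + L))
P(109)*b(-3) = (-231 + 109)*(-3*(3 - 3)) = -(-366)*0 = -122*0 = 0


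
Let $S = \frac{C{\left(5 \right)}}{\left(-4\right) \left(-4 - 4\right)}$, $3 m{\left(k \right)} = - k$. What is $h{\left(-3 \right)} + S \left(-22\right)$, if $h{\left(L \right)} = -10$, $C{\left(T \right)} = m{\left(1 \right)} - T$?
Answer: $- \frac{19}{3} \approx -6.3333$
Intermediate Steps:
$m{\left(k \right)} = - \frac{k}{3}$ ($m{\left(k \right)} = \frac{\left(-1\right) k}{3} = - \frac{k}{3}$)
$C{\left(T \right)} = - \frac{1}{3} - T$ ($C{\left(T \right)} = \left(- \frac{1}{3}\right) 1 - T = - \frac{1}{3} - T$)
$S = - \frac{1}{6}$ ($S = \frac{- \frac{1}{3} - 5}{\left(-4\right) \left(-4 - 4\right)} = \frac{- \frac{1}{3} - 5}{\left(-4\right) \left(-8\right)} = - \frac{16}{3 \cdot 32} = \left(- \frac{16}{3}\right) \frac{1}{32} = - \frac{1}{6} \approx -0.16667$)
$h{\left(-3 \right)} + S \left(-22\right) = -10 - - \frac{11}{3} = -10 + \frac{11}{3} = - \frac{19}{3}$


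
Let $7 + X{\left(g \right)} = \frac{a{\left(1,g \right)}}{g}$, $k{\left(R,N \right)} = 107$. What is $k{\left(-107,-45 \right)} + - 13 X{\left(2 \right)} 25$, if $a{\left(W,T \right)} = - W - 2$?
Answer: $\frac{5739}{2} \approx 2869.5$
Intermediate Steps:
$a{\left(W,T \right)} = -2 - W$
$X{\left(g \right)} = -7 - \frac{3}{g}$ ($X{\left(g \right)} = -7 + \frac{-2 - 1}{g} = -7 - \frac{3}{g}$)
$k{\left(-107,-45 \right)} + - 13 X{\left(2 \right)} 25 = 107 + - 13 \left(-7 - \frac{3}{2}\right) 25 = 107 + \left(-13\right) \left(- \frac{17}{2}\right) 25 = 107 + \frac{221}{2} \cdot 25 = 107 + \frac{5525}{2} = \frac{5739}{2}$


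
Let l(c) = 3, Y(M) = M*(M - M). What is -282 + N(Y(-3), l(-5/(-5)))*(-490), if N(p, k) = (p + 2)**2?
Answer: -2242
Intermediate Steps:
Y(M) = 0 (Y(M) = M*0 = 0)
N(p, k) = (2 + p)**2
-282 + N(Y(-3), l(-5/(-5)))*(-490) = -282 + (2 + 0)**2*(-490) = -282 + 2**2*(-490) = -282 + 4*(-490) = -282 - 1960 = -2242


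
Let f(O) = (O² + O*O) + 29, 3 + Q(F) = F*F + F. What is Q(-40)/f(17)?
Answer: 1557/607 ≈ 2.5651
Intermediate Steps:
Q(F) = -3 + F + F² (Q(F) = -3 + (F*F + F) = -3 + (F² + F) = -3 + (F + F²) = -3 + F + F²)
f(O) = 29 + 2*O² (f(O) = (O² + O²) + 29 = 2*O² + 29 = 29 + 2*O²)
Q(-40)/f(17) = (-3 - 40 + (-40)²)/(29 + 2*17²) = (-3 - 40 + 1600)/(29 + 2*289) = 1557/(29 + 578) = 1557/607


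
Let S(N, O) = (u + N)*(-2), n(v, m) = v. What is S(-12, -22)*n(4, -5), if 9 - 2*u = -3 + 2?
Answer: 56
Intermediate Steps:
u = 5 (u = 9/2 - (-3 + 2)/2 = 9/2 - 1/2*(-1) = 9/2 + 1/2 = 5)
S(N, O) = -10 - 2*N (S(N, O) = (5 + N)*(-2) = -10 - 2*N)
S(-12, -22)*n(4, -5) = (-10 - 2*(-12))*4 = (-10 + 24)*4 = 14*4 = 56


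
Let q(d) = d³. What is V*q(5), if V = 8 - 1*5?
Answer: 375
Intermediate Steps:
V = 3 (V = 8 - 5 = 3)
V*q(5) = 3*5³ = 3*125 = 375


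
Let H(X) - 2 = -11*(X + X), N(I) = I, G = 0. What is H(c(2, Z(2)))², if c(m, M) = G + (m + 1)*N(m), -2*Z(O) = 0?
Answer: 16900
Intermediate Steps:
Z(O) = 0 (Z(O) = -½*0 = 0)
c(m, M) = m*(1 + m) (c(m, M) = 0 + (m + 1)*m = 0 + (1 + m)*m = 0 + m*(1 + m) = m*(1 + m))
H(X) = 2 - 22*X (H(X) = 2 - 11*(X + X) = 2 - 22*X)
H(c(2, Z(2)))² = (2 - 44*(1 + 2))² = (2 - 44*3)² = (2 - 22*6)² = (2 - 132)² = (-130)² = 16900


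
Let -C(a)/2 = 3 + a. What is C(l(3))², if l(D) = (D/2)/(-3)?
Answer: 25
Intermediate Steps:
l(D) = -D/6 (l(D) = (D*(½))*(-⅓) = (D/2)*(-⅓) = -D/6)
C(a) = -6 - 2*a (C(a) = -2*(3 + a) = -6 - 2*a)
C(l(3))² = (-6 - (-1)*3/3)² = (-6 - 2*(-½))² = (-6 + 1)² = (-5)² = 25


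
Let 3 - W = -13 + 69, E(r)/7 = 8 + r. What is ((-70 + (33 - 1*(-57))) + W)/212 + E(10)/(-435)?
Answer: -13689/30740 ≈ -0.44532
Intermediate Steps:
E(r) = 56 + 7*r (E(r) = 7*(8 + r) = 56 + 7*r)
W = -53 (W = 3 - (-13 + 69) = 3 - 1*56 = 3 - 56 = -53)
((-70 + (33 - 1*(-57))) + W)/212 + E(10)/(-435) = ((-70 + (33 - 1*(-57))) - 53)/212 + (56 + 7*10)/(-435) = ((-70 + (33 + 57)) - 53)*(1/212) + (56 + 70)*(-1/435) = ((-70 + 90) - 53)*(1/212) + 126*(-1/435) = (20 - 53)*(1/212) - 42/145 = -33*1/212 - 42/145 = -33/212 - 42/145 = -13689/30740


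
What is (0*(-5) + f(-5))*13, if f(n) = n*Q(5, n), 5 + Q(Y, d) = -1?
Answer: 390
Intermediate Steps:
Q(Y, d) = -6 (Q(Y, d) = -5 - 1 = -6)
f(n) = -6*n (f(n) = n*(-6) = -6*n)
(0*(-5) + f(-5))*13 = (0*(-5) - 6*(-5))*13 = (0 + 30)*13 = 30*13 = 390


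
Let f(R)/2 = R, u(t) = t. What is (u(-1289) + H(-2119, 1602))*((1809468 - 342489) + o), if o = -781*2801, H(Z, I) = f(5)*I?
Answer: -10615188062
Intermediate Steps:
f(R) = 2*R
H(Z, I) = 10*I (H(Z, I) = (2*5)*I = 10*I)
o = -2187581
(u(-1289) + H(-2119, 1602))*((1809468 - 342489) + o) = (-1289 + 10*1602)*((1809468 - 342489) - 2187581) = (-1289 + 16020)*(1466979 - 2187581) = 14731*(-720602) = -10615188062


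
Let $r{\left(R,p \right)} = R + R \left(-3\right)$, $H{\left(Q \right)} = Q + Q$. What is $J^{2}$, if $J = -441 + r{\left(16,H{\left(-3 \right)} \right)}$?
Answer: $223729$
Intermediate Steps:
$H{\left(Q \right)} = 2 Q$
$r{\left(R,p \right)} = - 2 R$ ($r{\left(R,p \right)} = R - 3 R = - 2 R$)
$J = -473$ ($J = -441 - 32 = -473$)
$J^{2} = \left(-473\right)^{2} = 223729$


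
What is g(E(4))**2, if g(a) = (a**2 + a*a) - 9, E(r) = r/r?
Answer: 49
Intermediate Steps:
E(r) = 1
g(a) = -9 + 2*a**2 (g(a) = (a**2 + a**2) - 9 = 2*a**2 - 9 = -9 + 2*a**2)
g(E(4))**2 = (-9 + 2*1**2)**2 = (-9 + 2*1)**2 = (-9 + 2)**2 = (-7)**2 = 49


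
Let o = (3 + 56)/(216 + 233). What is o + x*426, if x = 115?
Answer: 21996569/449 ≈ 48990.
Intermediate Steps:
o = 59/449 ≈ 0.13140
o + x*426 = 59/449 + 115*426 = 59/449 + 48990 = 21996569/449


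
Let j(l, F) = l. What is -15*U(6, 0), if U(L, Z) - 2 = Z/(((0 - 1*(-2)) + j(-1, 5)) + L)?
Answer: -30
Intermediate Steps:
U(L, Z) = 2 + Z/(1 + L) (U(L, Z) = 2 + Z/(((0 - 1*(-2)) - 1) + L) = 2 + Z/(((0 + 2) - 1) + L) = 2 + Z/((2 - 1) + L) = 2 + Z/(1 + L))
-15*U(6, 0) = -15*(2 + 0 + 2*6)/(1 + 6) = -15*(2 + 0 + 12)/7 = -15*14/7 = -15*2 = -30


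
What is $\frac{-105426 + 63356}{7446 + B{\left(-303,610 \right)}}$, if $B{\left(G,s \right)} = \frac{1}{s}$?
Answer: $- \frac{25662700}{4542061} \approx -5.65$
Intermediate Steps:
$\frac{-105426 + 63356}{7446 + B{\left(-303,610 \right)}} = \frac{-105426 + 63356}{7446 + \frac{1}{610}} = - \frac{42070}{7446 + \frac{1}{610}} = - \frac{42070}{\frac{4542061}{610}} = \left(-42070\right) \frac{610}{4542061} = - \frac{25662700}{4542061}$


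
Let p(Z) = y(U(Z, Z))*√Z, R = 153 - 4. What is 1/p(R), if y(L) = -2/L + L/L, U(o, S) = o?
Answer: √149/147 ≈ 0.083038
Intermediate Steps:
y(L) = 1 - 2/L (y(L) = -2/L + 1 = 1 - 2/L)
R = 149
p(Z) = (-2 + Z)/√Z (p(Z) = ((-2 + Z)/Z)*√Z = (-2 + Z)/√Z)
1/p(R) = 1/((-2 + 149)/√149) = 1/((√149/149)*147) = 1/(147*√149/149) = √149/147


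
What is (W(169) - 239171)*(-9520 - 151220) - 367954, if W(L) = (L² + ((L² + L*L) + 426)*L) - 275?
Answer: -1529397585934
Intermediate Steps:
W(L) = -275 + L² + L*(426 + 2*L²) (W(L) = (L² + ((L² + L²) + 426)*L) - 275 = (L² + (2*L² + 426)*L) - 275 = (L² + (426 + 2*L²)*L) - 275 = (L² + L*(426 + 2*L²)) - 275 = -275 + L² + L*(426 + 2*L²))
(W(169) - 239171)*(-9520 - 151220) - 367954 = ((-275 + 169² + 2*169³ + 426*169) - 239171)*(-9520 - 151220) - 367954 = ((-275 + 28561 + 2*4826809 + 71994) - 239171)*(-160740) - 367954 = ((-275 + 28561 + 9653618 + 71994) - 239171)*(-160740) - 367954 = (9753898 - 239171)*(-160740) - 367954 = 9514727*(-160740) - 367954 = -1529397217980 - 367954 = -1529397585934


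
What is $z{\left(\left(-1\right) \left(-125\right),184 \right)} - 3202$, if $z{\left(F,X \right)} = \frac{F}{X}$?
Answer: $- \frac{589043}{184} \approx -3201.3$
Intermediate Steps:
$z{\left(\left(-1\right) \left(-125\right),184 \right)} - 3202 = \frac{\left(-1\right) \left(-125\right)}{184} - 3202 = 125 \cdot \frac{1}{184} - 3202 = \frac{125}{184} - 3202 = - \frac{589043}{184}$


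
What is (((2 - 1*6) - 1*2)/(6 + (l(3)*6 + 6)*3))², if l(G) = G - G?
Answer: 1/16 ≈ 0.062500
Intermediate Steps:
l(G) = 0
(((2 - 1*6) - 1*2)/(6 + (l(3)*6 + 6)*3))² = (((2 - 1*6) - 1*2)/(6 + (0*6 + 6)*3))² = (((2 - 6) - 2)/(6 + (0 + 6)*3))² = ((-4 - 2)/(6 + 6*3))² = (-6/(6 + 18))² = (-6/24)² = ((1/24)*(-6))² = (-¼)² = 1/16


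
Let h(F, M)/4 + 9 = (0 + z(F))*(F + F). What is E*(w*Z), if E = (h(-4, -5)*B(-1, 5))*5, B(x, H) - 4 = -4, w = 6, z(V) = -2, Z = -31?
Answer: 0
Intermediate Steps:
h(F, M) = -36 - 16*F (h(F, M) = -36 + 4*((0 - 2)*(F + F)) = -36 + 4*(-4*F) = -36 - 16*F)
B(x, H) = 0 (B(x, H) = 4 - 4 = 0)
E = 0 (E = ((-36 - 16*(-4))*0)*5 = ((-36 + 64)*0)*5 = (28*0)*5 = 0*5 = 0)
E*(w*Z) = 0*(6*(-31)) = 0*(-186) = 0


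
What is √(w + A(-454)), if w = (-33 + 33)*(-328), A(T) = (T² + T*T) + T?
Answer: √411778 ≈ 641.70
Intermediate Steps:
A(T) = T + 2*T² (A(T) = (T² + T²) + T = 2*T² + T = T + 2*T²)
w = 0 (w = 0*(-328) = 0)
√(w + A(-454)) = √(0 - 454*(1 + 2*(-454))) = √(0 - 454*(1 - 908)) = √(0 - 454*(-907)) = √(0 + 411778) = √411778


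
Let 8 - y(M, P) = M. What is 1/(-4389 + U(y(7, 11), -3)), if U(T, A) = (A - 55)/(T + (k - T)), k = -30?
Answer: -15/65806 ≈ -0.00022794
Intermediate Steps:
y(M, P) = 8 - M
U(T, A) = 11/6 - A/30 (U(T, A) = (A - 55)/(T + (-30 - T)) = (-55 + A)/(-30) = (-55 + A)*(-1/30) = 11/6 - A/30)
1/(-4389 + U(y(7, 11), -3)) = 1/(-4389 + (11/6 - 1/30*(-3))) = 1/(-4389 + (11/6 + ⅒)) = 1/(-4389 + 29/15) = 1/(-65806/15) = -15/65806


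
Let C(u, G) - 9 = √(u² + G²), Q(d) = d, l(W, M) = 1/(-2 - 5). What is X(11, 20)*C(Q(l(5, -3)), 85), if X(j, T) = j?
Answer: 99 + 11*√354026/7 ≈ 1034.0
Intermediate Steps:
l(W, M) = -⅐ (l(W, M) = 1/(-7) = -⅐)
C(u, G) = 9 + √(G² + u²) (C(u, G) = 9 + √(u² + G²) = 9 + √(G² + u²))
X(11, 20)*C(Q(l(5, -3)), 85) = 11*(9 + √(85² + (-⅐)²)) = 11*(9 + √(7225 + 1/49)) = 11*(9 + √(354026/49)) = 11*(9 + √354026/7) = 99 + 11*√354026/7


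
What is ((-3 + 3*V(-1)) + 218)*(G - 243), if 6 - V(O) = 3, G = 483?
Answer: 53760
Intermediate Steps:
V(O) = 3 (V(O) = 6 - 1*3 = 6 - 3 = 3)
((-3 + 3*V(-1)) + 218)*(G - 243) = ((-3 + 3*3) + 218)*(483 - 243) = ((-3 + 9) + 218)*240 = (6 + 218)*240 = 224*240 = 53760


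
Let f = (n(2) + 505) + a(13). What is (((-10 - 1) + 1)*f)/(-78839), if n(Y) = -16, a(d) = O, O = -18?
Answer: 4710/78839 ≈ 0.059742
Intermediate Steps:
a(d) = -18
f = 471 (f = (-16 + 505) - 18 = 489 - 18 = 471)
(((-10 - 1) + 1)*f)/(-78839) = (((-10 - 1) + 1)*471)/(-78839) = ((-11 + 1)*471)*(-1/78839) = -10*471*(-1/78839) = -4710*(-1/78839) = 4710/78839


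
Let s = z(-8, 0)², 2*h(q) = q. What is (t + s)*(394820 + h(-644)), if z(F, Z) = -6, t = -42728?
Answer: -16841908616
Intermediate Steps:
h(q) = q/2
s = 36 (s = (-6)² = 36)
(t + s)*(394820 + h(-644)) = (-42728 + 36)*(394820 + (½)*(-644)) = -42692*(394820 - 322) = -42692*394498 = -16841908616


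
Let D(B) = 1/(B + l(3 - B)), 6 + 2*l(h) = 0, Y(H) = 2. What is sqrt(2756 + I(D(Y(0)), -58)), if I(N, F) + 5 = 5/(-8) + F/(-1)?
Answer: sqrt(44934)/4 ≈ 52.994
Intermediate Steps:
l(h) = -3 (l(h) = -3 + (1/2)*0 = -3 + 0 = -3)
D(B) = 1/(-3 + B) (D(B) = 1/(B - 3) = 1/(-3 + B))
I(N, F) = -45/8 - F (I(N, F) = -5 + (5/(-8) + F/(-1)) = -5 + (5*(-1/8) + F*(-1)) = -5 + (-5/8 - F) = -45/8 - F)
sqrt(2756 + I(D(Y(0)), -58)) = sqrt(2756 + (-45/8 - 1*(-58))) = sqrt(2756 + (-45/8 + 58)) = sqrt(2756 + 419/8) = sqrt(22467/8) = sqrt(44934)/4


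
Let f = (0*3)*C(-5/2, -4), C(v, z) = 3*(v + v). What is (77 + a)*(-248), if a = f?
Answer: -19096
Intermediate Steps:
C(v, z) = 6*v (C(v, z) = 3*(2*v) = 6*v)
f = 0 (f = (0*3)*(6*(-5/2)) = 0*(6*(-5*½)) = 0*(6*(-5/2)) = 0*(-15) = 0)
a = 0
(77 + a)*(-248) = (77 + 0)*(-248) = 77*(-248) = -19096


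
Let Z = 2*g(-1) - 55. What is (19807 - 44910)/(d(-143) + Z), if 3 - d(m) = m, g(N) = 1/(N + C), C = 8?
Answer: -175721/639 ≈ -274.99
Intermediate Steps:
g(N) = 1/(8 + N) (g(N) = 1/(N + 8) = 1/(8 + N))
d(m) = 3 - m
Z = -383/7 (Z = 2/(8 - 1) - 55 = 2/7 - 55 = -383/7 ≈ -54.714)
(19807 - 44910)/(d(-143) + Z) = (19807 - 44910)/((3 - 1*(-143)) - 383/7) = -25103/((3 + 143) - 383/7) = -25103/(146 - 383/7) = -25103/639/7 = -25103*7/639 = -175721/639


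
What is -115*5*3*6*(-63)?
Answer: 652050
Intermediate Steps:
-115*5*3*6*(-63) = -1725*6*(-63) = -115*90*(-63) = -10350*(-63) = 652050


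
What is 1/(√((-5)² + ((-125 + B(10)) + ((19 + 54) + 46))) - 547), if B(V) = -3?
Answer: -1/543 ≈ -0.0018416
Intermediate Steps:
1/(√((-5)² + ((-125 + B(10)) + ((19 + 54) + 46))) - 547) = 1/(√((-5)² + ((-125 - 3) + ((19 + 54) + 46))) - 547) = 1/(√(25 + (-128 + (73 + 46))) - 547) = 1/(√(25 + (-128 + 119)) - 547) = 1/(√(25 - 9) - 547) = 1/(√16 - 547) = 1/(4 - 547) = 1/(-543) = -1/543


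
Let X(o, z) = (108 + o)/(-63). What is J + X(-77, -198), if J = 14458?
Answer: 910823/63 ≈ 14458.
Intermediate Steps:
X(o, z) = -12/7 - o/63 (X(o, z) = (108 + o)*(-1/63) = -12/7 - o/63)
J + X(-77, -198) = 14458 + (-12/7 - 1/63*(-77)) = 14458 + (-12/7 + 11/9) = 14458 - 31/63 = 910823/63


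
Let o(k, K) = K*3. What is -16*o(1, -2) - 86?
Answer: 10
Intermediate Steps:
o(k, K) = 3*K
-16*o(1, -2) - 86 = -48*(-2) - 86 = -16*(-6) - 86 = 96 - 86 = 10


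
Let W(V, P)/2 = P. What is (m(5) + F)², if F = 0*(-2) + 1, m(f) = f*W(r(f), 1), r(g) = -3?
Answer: 121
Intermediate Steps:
W(V, P) = 2*P
m(f) = 2*f (m(f) = f*(2*1) = f*2 = 2*f)
F = 1 (F = 0 + 1 = 1)
(m(5) + F)² = (2*5 + 1)² = (10 + 1)² = 11² = 121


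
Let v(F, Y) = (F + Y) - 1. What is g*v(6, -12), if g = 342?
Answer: -2394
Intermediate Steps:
v(F, Y) = -1 + F + Y
g*v(6, -12) = 342*(-1 + 6 - 12) = 342*(-7) = -2394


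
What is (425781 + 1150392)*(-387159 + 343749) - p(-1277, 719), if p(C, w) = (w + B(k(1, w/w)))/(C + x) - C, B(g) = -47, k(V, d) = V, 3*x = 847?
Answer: -25521283359959/373 ≈ -6.8422e+10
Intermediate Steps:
x = 847/3 (x = (⅓)*847 = 847/3 ≈ 282.33)
p(C, w) = -C + (-47 + w)/(847/3 + C) (p(C, w) = (w - 47)/(C + 847/3) - C = (-47 + w)/(847/3 + C) - C = -C + (-47 + w)/(847/3 + C))
(425781 + 1150392)*(-387159 + 343749) - p(-1277, 719) = (425781 + 1150392)*(-387159 + 343749) - (-141 - 847*(-1277) - 3*(-1277)² + 3*719)/(847 + 3*(-1277)) = 1576173*(-43410) - (-141 + 1081619 - 3*1630729 + 2157)/(847 - 3831) = -68421669930 - (-141 + 1081619 - 4892187 + 2157)/(-2984) = -68421669930 - (-1)*(-3808552)/2984 = -68421669930 - 1*476069/373 = -68421669930 - 476069/373 = -25521283359959/373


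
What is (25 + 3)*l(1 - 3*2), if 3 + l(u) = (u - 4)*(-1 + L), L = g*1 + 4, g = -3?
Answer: -84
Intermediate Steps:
L = 1 (L = -3*1 + 4 = -3 + 4 = 1)
l(u) = -3 (l(u) = -3 + (u - 4)*(-1 + 1) = -3 + (-4 + u)*0 = -3 + 0 = -3)
(25 + 3)*l(1 - 3*2) = (25 + 3)*(-3) = 28*(-3) = -84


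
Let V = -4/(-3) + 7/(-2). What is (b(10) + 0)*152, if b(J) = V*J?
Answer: -9880/3 ≈ -3293.3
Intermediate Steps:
V = -13/6 (V = -4*(-1/3) + 7*(-1/2) = 4/3 - 7/2 = -13/6 ≈ -2.1667)
b(J) = -13*J/6
(b(10) + 0)*152 = (-13/6*10 + 0)*152 = (-65/3 + 0)*152 = -65/3*152 = -9880/3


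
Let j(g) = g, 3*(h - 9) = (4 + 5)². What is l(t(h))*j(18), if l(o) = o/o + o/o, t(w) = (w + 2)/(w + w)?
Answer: 36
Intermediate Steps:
h = 36 (h = 9 + (4 + 5)²/3 = 9 + (⅓)*9² = 9 + (⅓)*81 = 9 + 27 = 36)
t(w) = (2 + w)/(2*w) (t(w) = (2 + w)/((2*w)) = (2 + w)*(1/(2*w)) = (2 + w)/(2*w))
l(o) = 2 (l(o) = 1 + 1 = 2)
l(t(h))*j(18) = 2*18 = 36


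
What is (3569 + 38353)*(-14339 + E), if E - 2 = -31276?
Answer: -1912188186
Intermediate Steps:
E = -31274 (E = 2 - 31276 = -31274)
(3569 + 38353)*(-14339 + E) = (3569 + 38353)*(-14339 - 31274) = 41922*(-45613) = -1912188186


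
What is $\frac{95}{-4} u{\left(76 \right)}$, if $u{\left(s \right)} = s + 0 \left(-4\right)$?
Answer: $-1805$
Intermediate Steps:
$u{\left(s \right)} = s$ ($u{\left(s \right)} = s + 0 = s$)
$\frac{95}{-4} u{\left(76 \right)} = \frac{95}{-4} \cdot 76 = 95 \left(- \frac{1}{4}\right) 76 = \left(- \frac{95}{4}\right) 76 = -1805$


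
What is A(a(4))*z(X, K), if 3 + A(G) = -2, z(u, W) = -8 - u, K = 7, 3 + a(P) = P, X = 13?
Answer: 105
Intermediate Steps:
a(P) = -3 + P
A(G) = -5 (A(G) = -3 - 2 = -5)
A(a(4))*z(X, K) = -5*(-8 - 1*13) = -5*(-8 - 13) = -5*(-21) = 105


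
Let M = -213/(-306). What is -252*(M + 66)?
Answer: -285726/17 ≈ -16807.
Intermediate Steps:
M = 71/102 (M = -213*(-1/306) = 71/102 ≈ 0.69608)
-252*(M + 66) = -252*(71/102 + 66) = -252*6803/102 = -285726/17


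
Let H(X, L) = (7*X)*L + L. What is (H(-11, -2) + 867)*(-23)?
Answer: -23437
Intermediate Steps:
H(X, L) = L + 7*L*X (H(X, L) = 7*L*X + L = L + 7*L*X)
(H(-11, -2) + 867)*(-23) = (-2*(1 + 7*(-11)) + 867)*(-23) = (-2*(1 - 77) + 867)*(-23) = (-2*(-76) + 867)*(-23) = (152 + 867)*(-23) = 1019*(-23) = -23437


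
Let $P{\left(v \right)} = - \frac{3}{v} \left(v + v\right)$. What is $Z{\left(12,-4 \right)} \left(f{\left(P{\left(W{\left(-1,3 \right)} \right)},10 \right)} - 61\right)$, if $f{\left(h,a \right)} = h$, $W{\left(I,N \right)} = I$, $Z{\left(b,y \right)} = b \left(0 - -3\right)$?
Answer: $-2412$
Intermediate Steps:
$Z{\left(b,y \right)} = 3 b$ ($Z{\left(b,y \right)} = b \left(0 + 3\right) = b 3 = 3 b$)
$P{\left(v \right)} = -6$ ($P{\left(v \right)} = - \frac{3}{v} 2 v = -6$)
$Z{\left(12,-4 \right)} \left(f{\left(P{\left(W{\left(-1,3 \right)} \right)},10 \right)} - 61\right) = 3 \cdot 12 \left(-6 - 61\right) = 36 \left(-67\right) = -2412$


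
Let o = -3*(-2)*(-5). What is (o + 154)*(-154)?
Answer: -19096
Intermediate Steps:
o = -30 (o = 6*(-5) = -30)
(o + 154)*(-154) = (-30 + 154)*(-154) = 124*(-154) = -19096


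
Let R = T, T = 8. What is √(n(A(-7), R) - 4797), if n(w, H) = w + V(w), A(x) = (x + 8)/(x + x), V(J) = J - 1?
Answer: I*√235109/7 ≈ 69.269*I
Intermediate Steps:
V(J) = -1 + J
A(x) = (8 + x)/(2*x) (A(x) = (8 + x)/((2*x)) = (8 + x)*(1/(2*x)) = (8 + x)/(2*x))
R = 8
n(w, H) = -1 + 2*w (n(w, H) = w + (-1 + w) = -1 + 2*w)
√(n(A(-7), R) - 4797) = √((-1 + 2*((½)*(8 - 7)/(-7))) - 4797) = √((-1 + 2*((½)*(-⅐)*1)) - 4797) = √((-1 + 2*(-1/14)) - 4797) = √((-1 - ⅐) - 4797) = √(-8/7 - 4797) = √(-33587/7) = I*√235109/7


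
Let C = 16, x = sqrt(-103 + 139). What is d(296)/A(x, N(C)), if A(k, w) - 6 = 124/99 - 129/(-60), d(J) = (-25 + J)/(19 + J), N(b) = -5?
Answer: 11924/130319 ≈ 0.091498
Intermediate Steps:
x = 6 (x = sqrt(36) = 6)
d(J) = (-25 + J)/(19 + J)
A(k, w) = 18617/1980 (A(k, w) = 6 + (124/99 - 129/(-60)) = 6 + (124*(1/99) - 129*(-1/60)) = 6 + (124/99 + 43/20) = 6 + 6737/1980 = 18617/1980)
d(296)/A(x, N(C)) = ((-25 + 296)/(19 + 296))/(18617/1980) = (271/315)*(1980/18617) = 11924/130319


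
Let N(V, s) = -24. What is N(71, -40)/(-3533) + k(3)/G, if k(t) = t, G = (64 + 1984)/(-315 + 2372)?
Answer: 21851295/7235584 ≈ 3.0200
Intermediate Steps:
G = 2048/2057 ≈ 0.99562
N(71, -40)/(-3533) + k(3)/G = -24/(-3533) + 3/(2048/2057) = -24*(-1/3533) + 3*(2057/2048) = 24/3533 + 6171/2048 = 21851295/7235584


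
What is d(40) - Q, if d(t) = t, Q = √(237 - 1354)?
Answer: 40 - I*√1117 ≈ 40.0 - 33.422*I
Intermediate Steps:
Q = I*√1117 (Q = √(-1117) = I*√1117 ≈ 33.422*I)
d(40) - Q = 40 - I*√1117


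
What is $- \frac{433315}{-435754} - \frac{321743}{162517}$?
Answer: $- \frac{69779745367}{70817432818} \approx -0.98535$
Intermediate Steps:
$- \frac{433315}{-435754} - \frac{321743}{162517} = \left(-433315\right) \left(- \frac{1}{435754}\right) - \frac{321743}{162517} = \frac{433315}{435754} - \frac{321743}{162517} = - \frac{69779745367}{70817432818}$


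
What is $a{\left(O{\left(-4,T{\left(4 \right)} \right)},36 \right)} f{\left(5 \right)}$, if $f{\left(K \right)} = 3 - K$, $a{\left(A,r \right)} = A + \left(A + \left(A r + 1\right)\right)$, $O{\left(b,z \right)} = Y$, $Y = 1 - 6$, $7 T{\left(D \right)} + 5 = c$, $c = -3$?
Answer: $378$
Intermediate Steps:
$T{\left(D \right)} = - \frac{8}{7}$ ($T{\left(D \right)} = - \frac{5}{7} + \frac{1}{7} \left(-3\right) = - \frac{5}{7} - \frac{3}{7} = - \frac{8}{7}$)
$Y = -5$ ($Y = 1 - 6 = -5$)
$O{\left(b,z \right)} = -5$
$a{\left(A,r \right)} = 1 + 2 A + A r$ ($a{\left(A,r \right)} = A + \left(A + \left(1 + A r\right)\right) = A + \left(1 + A + A r\right) = 1 + 2 A + A r$)
$a{\left(O{\left(-4,T{\left(4 \right)} \right)},36 \right)} f{\left(5 \right)} = \left(1 + 2 \left(-5\right) - 180\right) \left(3 - 5\right) = \left(1 - 10 - 180\right) \left(3 - 5\right) = \left(-189\right) \left(-2\right) = 378$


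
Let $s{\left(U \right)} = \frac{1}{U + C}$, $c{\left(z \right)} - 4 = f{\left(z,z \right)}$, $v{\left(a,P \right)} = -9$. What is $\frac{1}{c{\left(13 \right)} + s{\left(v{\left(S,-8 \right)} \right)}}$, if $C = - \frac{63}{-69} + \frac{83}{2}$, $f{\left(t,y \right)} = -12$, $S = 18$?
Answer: $- \frac{1537}{12250} \approx -0.12547$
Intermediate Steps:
$c{\left(z \right)} = -8$ ($c{\left(z \right)} = 4 - 12 = -8$)
$C = \frac{1951}{46}$ ($C = \left(-63\right) \left(- \frac{1}{69}\right) + 83 \cdot \frac{1}{2} = \frac{21}{23} + \frac{83}{2} = \frac{1951}{46} \approx 42.413$)
$s{\left(U \right)} = \frac{1}{\frac{1951}{46} + U}$ ($s{\left(U \right)} = \frac{1}{U + \frac{1951}{46}} = \frac{1}{\frac{1951}{46} + U}$)
$\frac{1}{c{\left(13 \right)} + s{\left(v{\left(S,-8 \right)} \right)}} = \frac{1}{-8 + \frac{46}{1951 + 46 \left(-9\right)}} = \frac{1}{-8 + \frac{46}{1951 - 414}} = \frac{1}{-8 + \frac{46}{1537}} = \frac{1}{- \frac{12250}{1537}} = - \frac{1537}{12250}$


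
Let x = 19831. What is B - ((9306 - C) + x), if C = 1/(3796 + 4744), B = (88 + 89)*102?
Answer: -94648819/8540 ≈ -11083.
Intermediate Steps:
B = 18054 (B = 177*102 = 18054)
C = 1/8540 ≈ 0.00011710
B - ((9306 - C) + x) = 18054 - ((9306 - 1*1/8540) + 19831) = 18054 - ((9306 - 1/8540) + 19831) = 18054 - (79473239/8540 + 19831) = 18054 - 1*248829979/8540 = 18054 - 248829979/8540 = -94648819/8540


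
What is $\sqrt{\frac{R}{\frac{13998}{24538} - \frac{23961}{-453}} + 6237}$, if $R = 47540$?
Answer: $\frac{\sqrt{4369588880086477298}}{24762338} \approx 84.417$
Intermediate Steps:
$\sqrt{\frac{R}{\frac{13998}{24538} - \frac{23961}{-453}} + 6237} = \sqrt{\frac{47540}{\frac{13998}{24538} - \frac{23961}{-453}} + 6237} = \sqrt{\frac{47540}{13998 \cdot \frac{1}{24538} - - \frac{7987}{151}} + 6237} = \sqrt{\frac{47540}{\frac{6999}{12269} + \frac{7987}{151}} + 6237} = \sqrt{\frac{47540}{\frac{99049352}{1852619}} + 6237} = \sqrt{47540 \cdot \frac{1852619}{99049352} + 6237} = \sqrt{\frac{22018376815}{24762338} + 6237} = \sqrt{\frac{176461078921}{24762338}} = \frac{\sqrt{4369588880086477298}}{24762338}$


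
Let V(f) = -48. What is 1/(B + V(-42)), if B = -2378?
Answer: -1/2426 ≈ -0.00041220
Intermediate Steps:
1/(B + V(-42)) = 1/(-2378 - 48) = 1/(-2426) = -1/2426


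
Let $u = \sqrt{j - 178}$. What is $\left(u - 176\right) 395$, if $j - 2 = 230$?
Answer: $-69520 + 1185 \sqrt{6} \approx -66617.0$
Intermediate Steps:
$j = 232$ ($j = 2 + 230 = 232$)
$u = 3 \sqrt{6}$ ($u = \sqrt{232 - 178} = \sqrt{54} = 3 \sqrt{6} \approx 7.3485$)
$\left(u - 176\right) 395 = \left(3 \sqrt{6} - 176\right) 395 = \left(-176 + 3 \sqrt{6}\right) 395 = -69520 + 1185 \sqrt{6}$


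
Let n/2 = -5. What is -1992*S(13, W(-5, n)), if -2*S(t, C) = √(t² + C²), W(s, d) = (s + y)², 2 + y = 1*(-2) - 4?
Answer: 12948*√170 ≈ 1.6882e+5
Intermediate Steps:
y = -8 (y = -2 + (1*(-2) - 4) = -2 + (-2 - 4) = -2 - 6 = -8)
n = -10 (n = 2*(-5) = -10)
W(s, d) = (-8 + s)² (W(s, d) = (s - 8)² = (-8 + s)²)
S(t, C) = -√(C² + t²)/2 (S(t, C) = -√(t² + C²)/2 = -√(C² + t²)/2)
-1992*S(13, W(-5, n)) = -(-996)*√(((-8 - 5)²)² + 13²) = -(-996)*√(((-13)²)² + 169) = -(-996)*√(169² + 169) = -(-996)*√(28561 + 169) = -(-996)*√28730 = -(-996)*13*√170 = -(-12948)*√170 = 12948*√170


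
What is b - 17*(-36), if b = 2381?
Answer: 2993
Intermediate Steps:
b - 17*(-36) = 2381 - 17*(-36) = 2381 - 1*(-612) = 2381 + 612 = 2993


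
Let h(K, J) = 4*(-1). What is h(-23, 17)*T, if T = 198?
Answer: -792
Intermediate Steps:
h(K, J) = -4
h(-23, 17)*T = -4*198 = -792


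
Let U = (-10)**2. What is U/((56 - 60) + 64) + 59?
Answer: 182/3 ≈ 60.667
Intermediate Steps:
U = 100
U/((56 - 60) + 64) + 59 = 100/((56 - 60) + 64) + 59 = 100/(-4 + 64) + 59 = 100/60 + 59 = (1/60)*100 + 59 = 5/3 + 59 = 182/3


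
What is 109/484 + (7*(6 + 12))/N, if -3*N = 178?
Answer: -81775/43076 ≈ -1.8984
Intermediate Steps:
N = -178/3 (N = -1/3*178 = -178/3 ≈ -59.333)
109/484 + (7*(6 + 12))/N = 109/484 + (7*(6 + 12))/(-178/3) = 109*(1/484) + (7*18)*(-3/178) = 109/484 + 126*(-3/178) = 109/484 - 189/89 = -81775/43076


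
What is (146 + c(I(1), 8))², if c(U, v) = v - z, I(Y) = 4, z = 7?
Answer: 21609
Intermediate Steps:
c(U, v) = -7 + v (c(U, v) = v - 1*7 = v - 7 = -7 + v)
(146 + c(I(1), 8))² = (146 + (-7 + 8))² = (146 + 1)² = 147² = 21609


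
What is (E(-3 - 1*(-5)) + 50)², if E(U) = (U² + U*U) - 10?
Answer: 2304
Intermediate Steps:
E(U) = -10 + 2*U² (E(U) = (U² + U²) - 10 = 2*U² - 10 = -10 + 2*U²)
(E(-3 - 1*(-5)) + 50)² = ((-10 + 2*(-3 - 1*(-5))²) + 50)² = ((-10 + 2*(-3 + 5)²) + 50)² = ((-10 + 2*2²) + 50)² = ((-10 + 2*4) + 50)² = ((-10 + 8) + 50)² = (-2 + 50)² = 48² = 2304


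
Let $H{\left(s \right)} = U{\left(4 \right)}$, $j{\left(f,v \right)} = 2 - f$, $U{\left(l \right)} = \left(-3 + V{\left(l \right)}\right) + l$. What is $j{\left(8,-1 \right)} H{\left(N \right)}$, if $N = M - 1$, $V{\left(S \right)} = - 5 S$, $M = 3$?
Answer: $114$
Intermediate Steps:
$U{\left(l \right)} = -3 - 4 l$ ($U{\left(l \right)} = \left(-3 - 5 l\right) + l = -3 - 4 l$)
$N = 2$ ($N = 3 - 1 = 2$)
$H{\left(s \right)} = -19$ ($H{\left(s \right)} = -3 - 16 = -19$)
$j{\left(8,-1 \right)} H{\left(N \right)} = \left(2 - 8\right) \left(-19\right) = \left(-6\right) \left(-19\right) = 114$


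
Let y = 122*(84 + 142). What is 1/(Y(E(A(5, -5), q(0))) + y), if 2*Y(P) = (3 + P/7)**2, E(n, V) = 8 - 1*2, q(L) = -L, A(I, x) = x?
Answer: 98/2702785 ≈ 3.6259e-5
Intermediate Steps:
y = 27572 (y = 122*226 = 27572)
E(n, V) = 6 (E(n, V) = 8 - 2 = 6)
Y(P) = (3 + P/7)**2/2
1/(Y(E(A(5, -5), q(0))) + y) = 1/((21 + 6)**2/98 + 27572) = 1/((1/98)*27**2 + 27572) = 1/((1/98)*729 + 27572) = 1/(729/98 + 27572) = 1/(2702785/98) = 98/2702785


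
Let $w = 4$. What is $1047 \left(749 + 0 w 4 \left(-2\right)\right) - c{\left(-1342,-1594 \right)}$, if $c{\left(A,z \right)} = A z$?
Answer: $-1354945$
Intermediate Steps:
$1047 \left(749 + 0 w 4 \left(-2\right)\right) - c{\left(-1342,-1594 \right)} = 1047 \left(749 + 0 \cdot 4 \cdot 4 \left(-2\right)\right) - \left(-1342\right) \left(-1594\right) = 1047 \left(749 + 0 \cdot 16 \left(-2\right)\right) - 2139148 = 1047 \left(749 + 0 \left(-2\right)\right) - 2139148 = 1047 \left(749 + 0\right) - 2139148 = 1047 \cdot 749 - 2139148 = 784203 - 2139148 = -1354945$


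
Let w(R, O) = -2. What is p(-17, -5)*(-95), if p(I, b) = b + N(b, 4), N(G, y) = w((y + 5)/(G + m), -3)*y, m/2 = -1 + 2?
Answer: 1235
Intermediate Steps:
m = 2 (m = 2*(-1 + 2) = 2*1 = 2)
N(G, y) = -2*y
p(I, b) = -8 + b (p(I, b) = b - 2*4 = b - 8 = -8 + b)
p(-17, -5)*(-95) = (-8 - 5)*(-95) = -13*(-95) = 1235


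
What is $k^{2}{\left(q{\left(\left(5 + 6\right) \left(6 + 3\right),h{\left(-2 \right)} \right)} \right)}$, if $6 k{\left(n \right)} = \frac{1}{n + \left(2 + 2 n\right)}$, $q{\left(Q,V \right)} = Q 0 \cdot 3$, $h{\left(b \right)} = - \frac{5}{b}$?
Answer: $\frac{1}{144} \approx 0.0069444$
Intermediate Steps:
$q{\left(Q,V \right)} = 0$ ($q{\left(Q,V \right)} = 0 \cdot 3 = 0$)
$k{\left(n \right)} = \frac{1}{6 \left(2 + 3 n\right)}$ ($k{\left(n \right)} = \frac{1}{6 \left(n + \left(2 + 2 n\right)\right)} = \frac{1}{6 \left(2 + 3 n\right)}$)
$k^{2}{\left(q{\left(\left(5 + 6\right) \left(6 + 3\right),h{\left(-2 \right)} \right)} \right)} = \left(\frac{1}{6 \left(2 + 3 \cdot 0\right)}\right)^{2} = \left(\frac{1}{6 \left(2 + 0\right)}\right)^{2} = \left(\frac{1}{6 \cdot 2}\right)^{2} = \left(\frac{1}{6} \cdot \frac{1}{2}\right)^{2} = \left(\frac{1}{12}\right)^{2} = \frac{1}{144}$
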